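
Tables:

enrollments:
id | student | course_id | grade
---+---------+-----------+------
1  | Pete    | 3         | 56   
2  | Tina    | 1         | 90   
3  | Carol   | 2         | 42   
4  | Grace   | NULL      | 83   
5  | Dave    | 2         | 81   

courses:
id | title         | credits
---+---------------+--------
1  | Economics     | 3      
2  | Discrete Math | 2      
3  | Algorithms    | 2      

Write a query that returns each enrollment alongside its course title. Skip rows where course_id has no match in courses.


INNER JOIN keeps only enrollments rows whose course_id matches an id in courses. Walk through each enrollment:
  - enrollment 1 (Pete): course_id=3 -> matches Algorithms
  - enrollment 2 (Tina): course_id=1 -> matches Economics
  - enrollment 3 (Carol): course_id=2 -> matches Discrete Math
  - enrollment 4 (Grace): course_id=NULL, no match -> dropped
  - enrollment 5 (Dave): course_id=2 -> matches Discrete Math
So 1 of 5 rows is dropped.

SQL:
SELECT a.student, b.title AS course
FROM enrollments a
INNER JOIN courses b ON a.course_id = b.id

Result:
student | course       
--------+--------------
Pete    | Algorithms   
Tina    | Economics    
Carol   | Discrete Math
Dave    | Discrete Math


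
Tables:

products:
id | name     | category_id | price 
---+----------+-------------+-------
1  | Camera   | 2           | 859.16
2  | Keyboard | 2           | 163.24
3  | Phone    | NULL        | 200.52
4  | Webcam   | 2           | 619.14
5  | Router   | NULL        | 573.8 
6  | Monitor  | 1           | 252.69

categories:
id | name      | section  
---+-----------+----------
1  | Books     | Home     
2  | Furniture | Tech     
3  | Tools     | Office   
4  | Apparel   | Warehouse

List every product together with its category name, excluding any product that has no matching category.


INNER JOIN keeps only products rows whose category_id matches an id in categories. Walk through each product:
  - product 1 (Camera): category_id=2 -> matches Furniture
  - product 2 (Keyboard): category_id=2 -> matches Furniture
  - product 3 (Phone): category_id=NULL, no match -> dropped
  - product 4 (Webcam): category_id=2 -> matches Furniture
  - product 5 (Router): category_id=NULL, no match -> dropped
  - product 6 (Monitor): category_id=1 -> matches Books
So 2 of 6 rows are dropped.

SQL:
SELECT a.name, b.name AS category
FROM products a
INNER JOIN categories b ON a.category_id = b.id

Result:
name     | category 
---------+----------
Camera   | Furniture
Keyboard | Furniture
Webcam   | Furniture
Monitor  | Books    


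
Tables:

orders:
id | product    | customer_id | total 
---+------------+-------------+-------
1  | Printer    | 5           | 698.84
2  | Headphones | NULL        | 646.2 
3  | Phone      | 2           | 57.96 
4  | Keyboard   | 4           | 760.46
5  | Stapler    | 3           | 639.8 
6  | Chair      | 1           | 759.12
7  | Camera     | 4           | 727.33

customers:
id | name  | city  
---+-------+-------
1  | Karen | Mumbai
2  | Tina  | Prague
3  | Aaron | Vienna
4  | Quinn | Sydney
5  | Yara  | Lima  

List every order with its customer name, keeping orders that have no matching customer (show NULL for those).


LEFT JOIN keeps every row from orders (the left table); where customer_id has no match in customers, the customer columns become NULL. Walk through each order:
  - order 1 (Printer): customer_id=5 -> matches Yara
  - order 2 (Headphones): customer_id=NULL, no match -> kept with NULL
  - order 3 (Phone): customer_id=2 -> matches Tina
  - order 4 (Keyboard): customer_id=4 -> matches Quinn
  - order 5 (Stapler): customer_id=3 -> matches Aaron
  - order 6 (Chair): customer_id=1 -> matches Karen
  - order 7 (Camera): customer_id=4 -> matches Quinn
All 7 rows appear; 1 has NULL customer.

SQL:
SELECT a.product, b.name AS customer
FROM orders a
LEFT JOIN customers b ON a.customer_id = b.id

Result:
product    | customer
-----------+---------
Printer    | Yara    
Headphones | NULL    
Phone      | Tina    
Keyboard   | Quinn   
Stapler    | Aaron   
Chair      | Karen   
Camera     | Quinn   


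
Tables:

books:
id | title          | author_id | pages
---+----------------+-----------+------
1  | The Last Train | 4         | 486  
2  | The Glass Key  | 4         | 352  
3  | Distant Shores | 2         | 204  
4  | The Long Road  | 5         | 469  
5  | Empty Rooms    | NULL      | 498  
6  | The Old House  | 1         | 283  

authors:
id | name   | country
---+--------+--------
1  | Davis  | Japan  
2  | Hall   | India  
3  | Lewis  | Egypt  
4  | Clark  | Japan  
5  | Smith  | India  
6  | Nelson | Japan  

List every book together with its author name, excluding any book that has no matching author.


INNER JOIN keeps only books rows whose author_id matches an id in authors. Walk through each book:
  - book 1 (The Last Train): author_id=4 -> matches Clark
  - book 2 (The Glass Key): author_id=4 -> matches Clark
  - book 3 (Distant Shores): author_id=2 -> matches Hall
  - book 4 (The Long Road): author_id=5 -> matches Smith
  - book 5 (Empty Rooms): author_id=NULL, no match -> dropped
  - book 6 (The Old House): author_id=1 -> matches Davis
So 1 of 6 rows is dropped.

SQL:
SELECT a.title, b.name AS author
FROM books a
INNER JOIN authors b ON a.author_id = b.id

Result:
title          | author
---------------+-------
The Last Train | Clark 
The Glass Key  | Clark 
Distant Shores | Hall  
The Long Road  | Smith 
The Old House  | Davis 


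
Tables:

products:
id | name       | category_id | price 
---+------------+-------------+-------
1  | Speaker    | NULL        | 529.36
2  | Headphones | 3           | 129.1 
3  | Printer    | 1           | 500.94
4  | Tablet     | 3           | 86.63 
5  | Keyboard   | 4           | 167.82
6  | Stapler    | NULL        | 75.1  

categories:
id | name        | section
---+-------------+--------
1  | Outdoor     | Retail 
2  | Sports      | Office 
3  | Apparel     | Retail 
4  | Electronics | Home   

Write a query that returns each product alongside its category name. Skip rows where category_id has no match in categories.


INNER JOIN keeps only products rows whose category_id matches an id in categories. Walk through each product:
  - product 1 (Speaker): category_id=NULL, no match -> dropped
  - product 2 (Headphones): category_id=3 -> matches Apparel
  - product 3 (Printer): category_id=1 -> matches Outdoor
  - product 4 (Tablet): category_id=3 -> matches Apparel
  - product 5 (Keyboard): category_id=4 -> matches Electronics
  - product 6 (Stapler): category_id=NULL, no match -> dropped
So 2 of 6 rows are dropped.

SQL:
SELECT a.name, b.name AS category
FROM products a
INNER JOIN categories b ON a.category_id = b.id

Result:
name       | category   
-----------+------------
Headphones | Apparel    
Printer    | Outdoor    
Tablet     | Apparel    
Keyboard   | Electronics


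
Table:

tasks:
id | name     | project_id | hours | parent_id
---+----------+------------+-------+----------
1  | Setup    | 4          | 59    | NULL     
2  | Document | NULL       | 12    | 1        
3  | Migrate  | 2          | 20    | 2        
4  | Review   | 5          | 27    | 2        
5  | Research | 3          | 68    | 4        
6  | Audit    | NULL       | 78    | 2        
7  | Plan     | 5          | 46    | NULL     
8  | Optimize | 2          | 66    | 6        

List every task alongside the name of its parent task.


This is a self-join: tasks is joined to a second copy of itself, matching each row's parent_id to another row's id. Use LEFT JOIN so rows with parent_id=NULL are kept.
  - task 1 (Setup): parent_id=NULL -> NULL
  - task 2 (Document): parent_id=1 -> Setup
  - task 3 (Migrate): parent_id=2 -> Document
  - task 4 (Review): parent_id=2 -> Document
  - task 5 (Research): parent_id=4 -> Review
  - task 6 (Audit): parent_id=2 -> Document
  - task 7 (Plan): parent_id=NULL -> NULL
  - task 8 (Optimize): parent_id=6 -> Audit

SQL:
SELECT a.name AS item, b.name AS parent
FROM tasks a
LEFT JOIN tasks b ON a.parent_id = b.id

Result:
item     | parent  
---------+---------
Setup    | NULL    
Document | Setup   
Migrate  | Document
Review   | Document
Research | Review  
Audit    | Document
Plan     | NULL    
Optimize | Audit   


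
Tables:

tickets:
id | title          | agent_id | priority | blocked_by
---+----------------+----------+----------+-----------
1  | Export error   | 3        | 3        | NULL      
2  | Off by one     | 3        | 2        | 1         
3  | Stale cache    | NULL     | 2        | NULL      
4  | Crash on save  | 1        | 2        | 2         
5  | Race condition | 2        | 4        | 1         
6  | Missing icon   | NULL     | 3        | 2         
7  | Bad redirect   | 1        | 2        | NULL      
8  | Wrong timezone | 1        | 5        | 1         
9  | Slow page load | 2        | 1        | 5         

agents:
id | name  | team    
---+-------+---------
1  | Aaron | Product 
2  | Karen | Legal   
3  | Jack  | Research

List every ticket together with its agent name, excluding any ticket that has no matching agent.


INNER JOIN keeps only tickets rows whose agent_id matches an id in agents. Walk through each ticket:
  - ticket 1 (Export error): agent_id=3 -> matches Jack
  - ticket 2 (Off by one): agent_id=3 -> matches Jack
  - ticket 3 (Stale cache): agent_id=NULL, no match -> dropped
  - ticket 4 (Crash on save): agent_id=1 -> matches Aaron
  - ticket 5 (Race condition): agent_id=2 -> matches Karen
  - ticket 6 (Missing icon): agent_id=NULL, no match -> dropped
  - ticket 7 (Bad redirect): agent_id=1 -> matches Aaron
  - ticket 8 (Wrong timezone): agent_id=1 -> matches Aaron
  - ticket 9 (Slow page load): agent_id=2 -> matches Karen
So 2 of 9 rows are dropped.

SQL:
SELECT a.title, b.name AS agent
FROM tickets a
INNER JOIN agents b ON a.agent_id = b.id

Result:
title          | agent
---------------+------
Export error   | Jack 
Off by one     | Jack 
Crash on save  | Aaron
Race condition | Karen
Bad redirect   | Aaron
Wrong timezone | Aaron
Slow page load | Karen


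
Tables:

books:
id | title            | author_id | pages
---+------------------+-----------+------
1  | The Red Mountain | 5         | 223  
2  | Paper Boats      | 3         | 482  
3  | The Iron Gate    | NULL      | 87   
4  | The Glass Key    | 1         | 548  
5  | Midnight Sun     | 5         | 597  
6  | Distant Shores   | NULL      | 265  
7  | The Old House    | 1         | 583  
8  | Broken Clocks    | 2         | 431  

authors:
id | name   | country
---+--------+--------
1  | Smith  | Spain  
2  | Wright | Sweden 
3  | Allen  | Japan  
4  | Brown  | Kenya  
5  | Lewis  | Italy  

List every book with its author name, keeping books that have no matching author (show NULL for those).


LEFT JOIN keeps every row from books (the left table); where author_id has no match in authors, the author columns become NULL. Walk through each book:
  - book 1 (The Red Mountain): author_id=5 -> matches Lewis
  - book 2 (Paper Boats): author_id=3 -> matches Allen
  - book 3 (The Iron Gate): author_id=NULL, no match -> kept with NULL
  - book 4 (The Glass Key): author_id=1 -> matches Smith
  - book 5 (Midnight Sun): author_id=5 -> matches Lewis
  - book 6 (Distant Shores): author_id=NULL, no match -> kept with NULL
  - book 7 (The Old House): author_id=1 -> matches Smith
  - book 8 (Broken Clocks): author_id=2 -> matches Wright
All 8 rows appear; 2 have NULL author.

SQL:
SELECT a.title, b.name AS author
FROM books a
LEFT JOIN authors b ON a.author_id = b.id

Result:
title            | author
-----------------+-------
The Red Mountain | Lewis 
Paper Boats      | Allen 
The Iron Gate    | NULL  
The Glass Key    | Smith 
Midnight Sun     | Lewis 
Distant Shores   | NULL  
The Old House    | Smith 
Broken Clocks    | Wright


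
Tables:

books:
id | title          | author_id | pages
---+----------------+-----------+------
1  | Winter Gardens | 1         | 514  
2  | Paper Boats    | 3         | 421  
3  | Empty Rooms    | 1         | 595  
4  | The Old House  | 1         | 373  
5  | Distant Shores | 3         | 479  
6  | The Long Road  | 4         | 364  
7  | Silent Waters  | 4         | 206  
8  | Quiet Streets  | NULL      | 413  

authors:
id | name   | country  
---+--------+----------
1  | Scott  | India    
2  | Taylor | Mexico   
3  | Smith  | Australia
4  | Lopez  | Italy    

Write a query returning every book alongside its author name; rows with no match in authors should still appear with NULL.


LEFT JOIN keeps every row from books (the left table); where author_id has no match in authors, the author columns become NULL. Walk through each book:
  - book 1 (Winter Gardens): author_id=1 -> matches Scott
  - book 2 (Paper Boats): author_id=3 -> matches Smith
  - book 3 (Empty Rooms): author_id=1 -> matches Scott
  - book 4 (The Old House): author_id=1 -> matches Scott
  - book 5 (Distant Shores): author_id=3 -> matches Smith
  - book 6 (The Long Road): author_id=4 -> matches Lopez
  - book 7 (Silent Waters): author_id=4 -> matches Lopez
  - book 8 (Quiet Streets): author_id=NULL, no match -> kept with NULL
All 8 rows appear; 1 has NULL author.

SQL:
SELECT a.title, b.name AS author
FROM books a
LEFT JOIN authors b ON a.author_id = b.id

Result:
title          | author
---------------+-------
Winter Gardens | Scott 
Paper Boats    | Smith 
Empty Rooms    | Scott 
The Old House  | Scott 
Distant Shores | Smith 
The Long Road  | Lopez 
Silent Waters  | Lopez 
Quiet Streets  | NULL  


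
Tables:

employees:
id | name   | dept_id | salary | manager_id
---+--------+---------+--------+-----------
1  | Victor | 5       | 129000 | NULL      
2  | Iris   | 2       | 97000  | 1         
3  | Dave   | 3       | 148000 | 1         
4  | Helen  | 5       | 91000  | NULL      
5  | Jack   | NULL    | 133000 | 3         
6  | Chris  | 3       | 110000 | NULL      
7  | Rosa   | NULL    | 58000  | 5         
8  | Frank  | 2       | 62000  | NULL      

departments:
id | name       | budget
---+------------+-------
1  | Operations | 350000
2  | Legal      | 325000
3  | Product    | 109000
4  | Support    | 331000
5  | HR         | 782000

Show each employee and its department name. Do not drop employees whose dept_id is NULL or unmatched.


LEFT JOIN keeps every row from employees (the left table); where dept_id has no match in departments, the department columns become NULL. Walk through each employee:
  - employee 1 (Victor): dept_id=5 -> matches HR
  - employee 2 (Iris): dept_id=2 -> matches Legal
  - employee 3 (Dave): dept_id=3 -> matches Product
  - employee 4 (Helen): dept_id=5 -> matches HR
  - employee 5 (Jack): dept_id=NULL, no match -> kept with NULL
  - employee 6 (Chris): dept_id=3 -> matches Product
  - employee 7 (Rosa): dept_id=NULL, no match -> kept with NULL
  - employee 8 (Frank): dept_id=2 -> matches Legal
All 8 rows appear; 2 have NULL department.

SQL:
SELECT a.name, b.name AS department
FROM employees a
LEFT JOIN departments b ON a.dept_id = b.id

Result:
name   | department
-------+-----------
Victor | HR        
Iris   | Legal     
Dave   | Product   
Helen  | HR        
Jack   | NULL      
Chris  | Product   
Rosa   | NULL      
Frank  | Legal     


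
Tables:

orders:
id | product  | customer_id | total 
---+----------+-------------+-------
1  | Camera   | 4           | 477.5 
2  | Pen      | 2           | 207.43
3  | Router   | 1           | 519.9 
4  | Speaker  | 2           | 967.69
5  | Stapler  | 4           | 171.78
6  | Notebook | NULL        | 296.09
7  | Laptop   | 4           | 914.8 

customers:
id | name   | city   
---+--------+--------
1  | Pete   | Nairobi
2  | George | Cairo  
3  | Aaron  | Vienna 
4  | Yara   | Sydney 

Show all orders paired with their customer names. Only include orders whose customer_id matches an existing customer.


INNER JOIN keeps only orders rows whose customer_id matches an id in customers. Walk through each order:
  - order 1 (Camera): customer_id=4 -> matches Yara
  - order 2 (Pen): customer_id=2 -> matches George
  - order 3 (Router): customer_id=1 -> matches Pete
  - order 4 (Speaker): customer_id=2 -> matches George
  - order 5 (Stapler): customer_id=4 -> matches Yara
  - order 6 (Notebook): customer_id=NULL, no match -> dropped
  - order 7 (Laptop): customer_id=4 -> matches Yara
So 1 of 7 rows is dropped.

SQL:
SELECT a.product, b.name AS customer
FROM orders a
INNER JOIN customers b ON a.customer_id = b.id

Result:
product | customer
--------+---------
Camera  | Yara    
Pen     | George  
Router  | Pete    
Speaker | George  
Stapler | Yara    
Laptop  | Yara    


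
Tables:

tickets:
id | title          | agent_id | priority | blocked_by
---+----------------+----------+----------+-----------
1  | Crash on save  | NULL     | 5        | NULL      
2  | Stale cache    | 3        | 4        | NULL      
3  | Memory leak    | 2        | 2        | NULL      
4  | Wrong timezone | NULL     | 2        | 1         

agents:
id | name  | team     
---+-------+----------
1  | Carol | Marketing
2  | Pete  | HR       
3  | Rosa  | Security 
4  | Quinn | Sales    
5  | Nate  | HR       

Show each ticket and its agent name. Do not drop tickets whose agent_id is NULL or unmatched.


LEFT JOIN keeps every row from tickets (the left table); where agent_id has no match in agents, the agent columns become NULL. Walk through each ticket:
  - ticket 1 (Crash on save): agent_id=NULL, no match -> kept with NULL
  - ticket 2 (Stale cache): agent_id=3 -> matches Rosa
  - ticket 3 (Memory leak): agent_id=2 -> matches Pete
  - ticket 4 (Wrong timezone): agent_id=NULL, no match -> kept with NULL
All 4 rows appear; 2 have NULL agent.

SQL:
SELECT a.title, b.name AS agent
FROM tickets a
LEFT JOIN agents b ON a.agent_id = b.id

Result:
title          | agent
---------------+------
Crash on save  | NULL 
Stale cache    | Rosa 
Memory leak    | Pete 
Wrong timezone | NULL 


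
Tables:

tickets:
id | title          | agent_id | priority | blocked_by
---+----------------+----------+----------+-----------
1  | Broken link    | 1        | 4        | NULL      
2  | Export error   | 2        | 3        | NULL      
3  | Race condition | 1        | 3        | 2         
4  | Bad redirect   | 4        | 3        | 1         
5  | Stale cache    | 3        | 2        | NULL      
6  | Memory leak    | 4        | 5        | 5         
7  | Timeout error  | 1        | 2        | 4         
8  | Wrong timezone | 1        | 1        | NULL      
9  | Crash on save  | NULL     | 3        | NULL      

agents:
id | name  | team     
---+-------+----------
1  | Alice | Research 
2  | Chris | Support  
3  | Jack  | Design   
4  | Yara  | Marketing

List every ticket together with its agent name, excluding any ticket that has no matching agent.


INNER JOIN keeps only tickets rows whose agent_id matches an id in agents. Walk through each ticket:
  - ticket 1 (Broken link): agent_id=1 -> matches Alice
  - ticket 2 (Export error): agent_id=2 -> matches Chris
  - ticket 3 (Race condition): agent_id=1 -> matches Alice
  - ticket 4 (Bad redirect): agent_id=4 -> matches Yara
  - ticket 5 (Stale cache): agent_id=3 -> matches Jack
  - ticket 6 (Memory leak): agent_id=4 -> matches Yara
  - ticket 7 (Timeout error): agent_id=1 -> matches Alice
  - ticket 8 (Wrong timezone): agent_id=1 -> matches Alice
  - ticket 9 (Crash on save): agent_id=NULL, no match -> dropped
So 1 of 9 rows is dropped.

SQL:
SELECT a.title, b.name AS agent
FROM tickets a
INNER JOIN agents b ON a.agent_id = b.id

Result:
title          | agent
---------------+------
Broken link    | Alice
Export error   | Chris
Race condition | Alice
Bad redirect   | Yara 
Stale cache    | Jack 
Memory leak    | Yara 
Timeout error  | Alice
Wrong timezone | Alice


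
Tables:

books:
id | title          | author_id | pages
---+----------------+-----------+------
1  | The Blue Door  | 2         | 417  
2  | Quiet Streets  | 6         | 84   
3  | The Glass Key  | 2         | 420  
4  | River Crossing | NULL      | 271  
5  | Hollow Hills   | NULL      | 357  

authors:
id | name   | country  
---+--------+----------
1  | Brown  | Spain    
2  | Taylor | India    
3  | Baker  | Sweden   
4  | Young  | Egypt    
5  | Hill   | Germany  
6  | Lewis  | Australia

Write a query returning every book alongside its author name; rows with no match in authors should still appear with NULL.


LEFT JOIN keeps every row from books (the left table); where author_id has no match in authors, the author columns become NULL. Walk through each book:
  - book 1 (The Blue Door): author_id=2 -> matches Taylor
  - book 2 (Quiet Streets): author_id=6 -> matches Lewis
  - book 3 (The Glass Key): author_id=2 -> matches Taylor
  - book 4 (River Crossing): author_id=NULL, no match -> kept with NULL
  - book 5 (Hollow Hills): author_id=NULL, no match -> kept with NULL
All 5 rows appear; 2 have NULL author.

SQL:
SELECT a.title, b.name AS author
FROM books a
LEFT JOIN authors b ON a.author_id = b.id

Result:
title          | author
---------------+-------
The Blue Door  | Taylor
Quiet Streets  | Lewis 
The Glass Key  | Taylor
River Crossing | NULL  
Hollow Hills   | NULL  


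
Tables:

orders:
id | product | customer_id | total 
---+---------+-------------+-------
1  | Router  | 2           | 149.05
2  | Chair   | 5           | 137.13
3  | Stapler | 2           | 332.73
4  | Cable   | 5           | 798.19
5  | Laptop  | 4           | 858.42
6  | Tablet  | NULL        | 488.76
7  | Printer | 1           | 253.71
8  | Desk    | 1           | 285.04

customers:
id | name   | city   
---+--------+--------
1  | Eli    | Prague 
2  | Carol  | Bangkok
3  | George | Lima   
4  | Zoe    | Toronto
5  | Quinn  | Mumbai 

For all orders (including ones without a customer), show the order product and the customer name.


LEFT JOIN keeps every row from orders (the left table); where customer_id has no match in customers, the customer columns become NULL. Walk through each order:
  - order 1 (Router): customer_id=2 -> matches Carol
  - order 2 (Chair): customer_id=5 -> matches Quinn
  - order 3 (Stapler): customer_id=2 -> matches Carol
  - order 4 (Cable): customer_id=5 -> matches Quinn
  - order 5 (Laptop): customer_id=4 -> matches Zoe
  - order 6 (Tablet): customer_id=NULL, no match -> kept with NULL
  - order 7 (Printer): customer_id=1 -> matches Eli
  - order 8 (Desk): customer_id=1 -> matches Eli
All 8 rows appear; 1 has NULL customer.

SQL:
SELECT a.product, b.name AS customer
FROM orders a
LEFT JOIN customers b ON a.customer_id = b.id

Result:
product | customer
--------+---------
Router  | Carol   
Chair   | Quinn   
Stapler | Carol   
Cable   | Quinn   
Laptop  | Zoe     
Tablet  | NULL    
Printer | Eli     
Desk    | Eli     


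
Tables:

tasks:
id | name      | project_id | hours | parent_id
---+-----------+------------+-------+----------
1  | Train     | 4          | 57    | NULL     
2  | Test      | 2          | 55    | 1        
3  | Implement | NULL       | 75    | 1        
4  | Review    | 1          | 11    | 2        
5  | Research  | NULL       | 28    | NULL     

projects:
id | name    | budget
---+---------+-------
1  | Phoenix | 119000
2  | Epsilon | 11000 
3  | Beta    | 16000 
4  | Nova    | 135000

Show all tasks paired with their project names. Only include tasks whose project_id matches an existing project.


INNER JOIN keeps only tasks rows whose project_id matches an id in projects. Walk through each task:
  - task 1 (Train): project_id=4 -> matches Nova
  - task 2 (Test): project_id=2 -> matches Epsilon
  - task 3 (Implement): project_id=NULL, no match -> dropped
  - task 4 (Review): project_id=1 -> matches Phoenix
  - task 5 (Research): project_id=NULL, no match -> dropped
So 2 of 5 rows are dropped.

SQL:
SELECT a.name, b.name AS project
FROM tasks a
INNER JOIN projects b ON a.project_id = b.id

Result:
name   | project
-------+--------
Train  | Nova   
Test   | Epsilon
Review | Phoenix


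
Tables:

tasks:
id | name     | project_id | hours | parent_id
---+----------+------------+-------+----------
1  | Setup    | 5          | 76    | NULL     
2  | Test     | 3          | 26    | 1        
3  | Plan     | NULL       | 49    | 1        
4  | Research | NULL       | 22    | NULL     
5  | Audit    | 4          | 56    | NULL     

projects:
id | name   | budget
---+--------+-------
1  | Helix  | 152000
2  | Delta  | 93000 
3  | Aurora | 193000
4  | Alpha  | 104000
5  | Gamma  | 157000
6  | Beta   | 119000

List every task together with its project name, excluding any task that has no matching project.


INNER JOIN keeps only tasks rows whose project_id matches an id in projects. Walk through each task:
  - task 1 (Setup): project_id=5 -> matches Gamma
  - task 2 (Test): project_id=3 -> matches Aurora
  - task 3 (Plan): project_id=NULL, no match -> dropped
  - task 4 (Research): project_id=NULL, no match -> dropped
  - task 5 (Audit): project_id=4 -> matches Alpha
So 2 of 5 rows are dropped.

SQL:
SELECT a.name, b.name AS project
FROM tasks a
INNER JOIN projects b ON a.project_id = b.id

Result:
name  | project
------+--------
Setup | Gamma  
Test  | Aurora 
Audit | Alpha  


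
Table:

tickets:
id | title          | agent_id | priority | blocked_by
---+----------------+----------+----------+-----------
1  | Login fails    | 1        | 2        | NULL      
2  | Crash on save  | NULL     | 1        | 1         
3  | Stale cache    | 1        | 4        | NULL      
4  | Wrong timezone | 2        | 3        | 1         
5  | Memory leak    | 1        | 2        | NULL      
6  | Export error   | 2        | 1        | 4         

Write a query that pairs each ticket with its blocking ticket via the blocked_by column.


This is a self-join: tickets is joined to a second copy of itself, matching each row's blocked_by to another row's id. Use LEFT JOIN so rows with blocked_by=NULL are kept.
  - ticket 1 (Login fails): blocked_by=NULL -> NULL
  - ticket 2 (Crash on save): blocked_by=1 -> Login fails
  - ticket 3 (Stale cache): blocked_by=NULL -> NULL
  - ticket 4 (Wrong timezone): blocked_by=1 -> Login fails
  - ticket 5 (Memory leak): blocked_by=NULL -> NULL
  - ticket 6 (Export error): blocked_by=4 -> Wrong timezone

SQL:
SELECT a.title AS item, b.title AS blocked_by
FROM tickets a
LEFT JOIN tickets b ON a.blocked_by = b.id

Result:
item           | blocked_by    
---------------+---------------
Login fails    | NULL          
Crash on save  | Login fails   
Stale cache    | NULL          
Wrong timezone | Login fails   
Memory leak    | NULL          
Export error   | Wrong timezone


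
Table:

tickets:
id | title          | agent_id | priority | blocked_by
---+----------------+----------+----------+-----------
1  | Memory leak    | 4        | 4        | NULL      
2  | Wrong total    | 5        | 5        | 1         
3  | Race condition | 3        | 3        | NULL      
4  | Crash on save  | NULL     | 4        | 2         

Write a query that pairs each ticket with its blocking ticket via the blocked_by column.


This is a self-join: tickets is joined to a second copy of itself, matching each row's blocked_by to another row's id. Use LEFT JOIN so rows with blocked_by=NULL are kept.
  - ticket 1 (Memory leak): blocked_by=NULL -> NULL
  - ticket 2 (Wrong total): blocked_by=1 -> Memory leak
  - ticket 3 (Race condition): blocked_by=NULL -> NULL
  - ticket 4 (Crash on save): blocked_by=2 -> Wrong total

SQL:
SELECT a.title AS item, b.title AS blocked_by
FROM tickets a
LEFT JOIN tickets b ON a.blocked_by = b.id

Result:
item           | blocked_by 
---------------+------------
Memory leak    | NULL       
Wrong total    | Memory leak
Race condition | NULL       
Crash on save  | Wrong total


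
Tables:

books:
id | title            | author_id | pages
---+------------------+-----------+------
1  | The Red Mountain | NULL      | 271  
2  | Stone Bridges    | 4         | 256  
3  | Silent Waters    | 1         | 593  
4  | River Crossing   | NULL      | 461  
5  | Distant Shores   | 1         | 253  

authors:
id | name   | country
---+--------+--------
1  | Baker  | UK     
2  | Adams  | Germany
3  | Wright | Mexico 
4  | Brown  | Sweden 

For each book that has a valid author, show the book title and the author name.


INNER JOIN keeps only books rows whose author_id matches an id in authors. Walk through each book:
  - book 1 (The Red Mountain): author_id=NULL, no match -> dropped
  - book 2 (Stone Bridges): author_id=4 -> matches Brown
  - book 3 (Silent Waters): author_id=1 -> matches Baker
  - book 4 (River Crossing): author_id=NULL, no match -> dropped
  - book 5 (Distant Shores): author_id=1 -> matches Baker
So 2 of 5 rows are dropped.

SQL:
SELECT a.title, b.name AS author
FROM books a
INNER JOIN authors b ON a.author_id = b.id

Result:
title          | author
---------------+-------
Stone Bridges  | Brown 
Silent Waters  | Baker 
Distant Shores | Baker 


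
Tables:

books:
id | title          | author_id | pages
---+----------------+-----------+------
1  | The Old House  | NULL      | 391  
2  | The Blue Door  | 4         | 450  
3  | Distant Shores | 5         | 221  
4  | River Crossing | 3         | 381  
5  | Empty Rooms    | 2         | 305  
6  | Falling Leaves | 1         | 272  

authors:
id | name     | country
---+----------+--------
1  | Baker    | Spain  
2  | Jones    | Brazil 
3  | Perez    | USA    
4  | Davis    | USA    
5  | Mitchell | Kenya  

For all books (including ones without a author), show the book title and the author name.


LEFT JOIN keeps every row from books (the left table); where author_id has no match in authors, the author columns become NULL. Walk through each book:
  - book 1 (The Old House): author_id=NULL, no match -> kept with NULL
  - book 2 (The Blue Door): author_id=4 -> matches Davis
  - book 3 (Distant Shores): author_id=5 -> matches Mitchell
  - book 4 (River Crossing): author_id=3 -> matches Perez
  - book 5 (Empty Rooms): author_id=2 -> matches Jones
  - book 6 (Falling Leaves): author_id=1 -> matches Baker
All 6 rows appear; 1 has NULL author.

SQL:
SELECT a.title, b.name AS author
FROM books a
LEFT JOIN authors b ON a.author_id = b.id

Result:
title          | author  
---------------+---------
The Old House  | NULL    
The Blue Door  | Davis   
Distant Shores | Mitchell
River Crossing | Perez   
Empty Rooms    | Jones   
Falling Leaves | Baker   


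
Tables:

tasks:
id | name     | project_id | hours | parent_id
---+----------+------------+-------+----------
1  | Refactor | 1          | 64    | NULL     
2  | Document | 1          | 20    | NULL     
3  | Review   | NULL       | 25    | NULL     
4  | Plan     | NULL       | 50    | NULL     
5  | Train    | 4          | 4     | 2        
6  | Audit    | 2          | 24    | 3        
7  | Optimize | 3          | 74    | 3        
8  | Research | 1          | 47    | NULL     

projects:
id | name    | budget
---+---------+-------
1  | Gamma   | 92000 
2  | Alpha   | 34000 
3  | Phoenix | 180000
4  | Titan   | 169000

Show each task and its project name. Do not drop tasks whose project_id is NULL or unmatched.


LEFT JOIN keeps every row from tasks (the left table); where project_id has no match in projects, the project columns become NULL. Walk through each task:
  - task 1 (Refactor): project_id=1 -> matches Gamma
  - task 2 (Document): project_id=1 -> matches Gamma
  - task 3 (Review): project_id=NULL, no match -> kept with NULL
  - task 4 (Plan): project_id=NULL, no match -> kept with NULL
  - task 5 (Train): project_id=4 -> matches Titan
  - task 6 (Audit): project_id=2 -> matches Alpha
  - task 7 (Optimize): project_id=3 -> matches Phoenix
  - task 8 (Research): project_id=1 -> matches Gamma
All 8 rows appear; 2 have NULL project.

SQL:
SELECT a.name, b.name AS project
FROM tasks a
LEFT JOIN projects b ON a.project_id = b.id

Result:
name     | project
---------+--------
Refactor | Gamma  
Document | Gamma  
Review   | NULL   
Plan     | NULL   
Train    | Titan  
Audit    | Alpha  
Optimize | Phoenix
Research | Gamma  


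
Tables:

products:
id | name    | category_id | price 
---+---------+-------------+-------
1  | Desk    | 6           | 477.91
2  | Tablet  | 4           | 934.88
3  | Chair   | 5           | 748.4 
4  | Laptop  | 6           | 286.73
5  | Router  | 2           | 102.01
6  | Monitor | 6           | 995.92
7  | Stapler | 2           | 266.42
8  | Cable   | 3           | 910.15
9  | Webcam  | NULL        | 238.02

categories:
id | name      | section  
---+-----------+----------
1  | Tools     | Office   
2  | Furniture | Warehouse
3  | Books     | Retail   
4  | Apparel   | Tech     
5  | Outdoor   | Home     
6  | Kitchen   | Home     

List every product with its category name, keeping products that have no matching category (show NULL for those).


LEFT JOIN keeps every row from products (the left table); where category_id has no match in categories, the category columns become NULL. Walk through each product:
  - product 1 (Desk): category_id=6 -> matches Kitchen
  - product 2 (Tablet): category_id=4 -> matches Apparel
  - product 3 (Chair): category_id=5 -> matches Outdoor
  - product 4 (Laptop): category_id=6 -> matches Kitchen
  - product 5 (Router): category_id=2 -> matches Furniture
  - product 6 (Monitor): category_id=6 -> matches Kitchen
  - product 7 (Stapler): category_id=2 -> matches Furniture
  - product 8 (Cable): category_id=3 -> matches Books
  - product 9 (Webcam): category_id=NULL, no match -> kept with NULL
All 9 rows appear; 1 has NULL category.

SQL:
SELECT a.name, b.name AS category
FROM products a
LEFT JOIN categories b ON a.category_id = b.id

Result:
name    | category 
--------+----------
Desk    | Kitchen  
Tablet  | Apparel  
Chair   | Outdoor  
Laptop  | Kitchen  
Router  | Furniture
Monitor | Kitchen  
Stapler | Furniture
Cable   | Books    
Webcam  | NULL     


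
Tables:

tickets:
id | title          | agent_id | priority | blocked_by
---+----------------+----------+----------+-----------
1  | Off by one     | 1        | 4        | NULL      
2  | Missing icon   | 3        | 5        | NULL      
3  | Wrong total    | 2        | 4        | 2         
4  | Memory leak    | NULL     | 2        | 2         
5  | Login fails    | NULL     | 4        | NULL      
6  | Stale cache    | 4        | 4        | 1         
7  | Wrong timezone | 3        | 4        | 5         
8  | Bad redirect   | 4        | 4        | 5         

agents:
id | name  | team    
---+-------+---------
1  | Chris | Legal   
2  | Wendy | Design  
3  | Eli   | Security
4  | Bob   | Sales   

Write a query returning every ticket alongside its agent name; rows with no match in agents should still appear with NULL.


LEFT JOIN keeps every row from tickets (the left table); where agent_id has no match in agents, the agent columns become NULL. Walk through each ticket:
  - ticket 1 (Off by one): agent_id=1 -> matches Chris
  - ticket 2 (Missing icon): agent_id=3 -> matches Eli
  - ticket 3 (Wrong total): agent_id=2 -> matches Wendy
  - ticket 4 (Memory leak): agent_id=NULL, no match -> kept with NULL
  - ticket 5 (Login fails): agent_id=NULL, no match -> kept with NULL
  - ticket 6 (Stale cache): agent_id=4 -> matches Bob
  - ticket 7 (Wrong timezone): agent_id=3 -> matches Eli
  - ticket 8 (Bad redirect): agent_id=4 -> matches Bob
All 8 rows appear; 2 have NULL agent.

SQL:
SELECT a.title, b.name AS agent
FROM tickets a
LEFT JOIN agents b ON a.agent_id = b.id

Result:
title          | agent
---------------+------
Off by one     | Chris
Missing icon   | Eli  
Wrong total    | Wendy
Memory leak    | NULL 
Login fails    | NULL 
Stale cache    | Bob  
Wrong timezone | Eli  
Bad redirect   | Bob  


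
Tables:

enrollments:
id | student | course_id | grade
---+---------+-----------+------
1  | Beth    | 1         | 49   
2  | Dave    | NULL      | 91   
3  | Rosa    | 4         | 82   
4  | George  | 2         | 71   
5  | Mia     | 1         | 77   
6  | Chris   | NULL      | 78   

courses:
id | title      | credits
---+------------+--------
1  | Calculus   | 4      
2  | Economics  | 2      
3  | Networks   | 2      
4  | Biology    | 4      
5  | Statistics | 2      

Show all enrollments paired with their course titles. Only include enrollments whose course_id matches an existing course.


INNER JOIN keeps only enrollments rows whose course_id matches an id in courses. Walk through each enrollment:
  - enrollment 1 (Beth): course_id=1 -> matches Calculus
  - enrollment 2 (Dave): course_id=NULL, no match -> dropped
  - enrollment 3 (Rosa): course_id=4 -> matches Biology
  - enrollment 4 (George): course_id=2 -> matches Economics
  - enrollment 5 (Mia): course_id=1 -> matches Calculus
  - enrollment 6 (Chris): course_id=NULL, no match -> dropped
So 2 of 6 rows are dropped.

SQL:
SELECT a.student, b.title AS course
FROM enrollments a
INNER JOIN courses b ON a.course_id = b.id

Result:
student | course   
--------+----------
Beth    | Calculus 
Rosa    | Biology  
George  | Economics
Mia     | Calculus 


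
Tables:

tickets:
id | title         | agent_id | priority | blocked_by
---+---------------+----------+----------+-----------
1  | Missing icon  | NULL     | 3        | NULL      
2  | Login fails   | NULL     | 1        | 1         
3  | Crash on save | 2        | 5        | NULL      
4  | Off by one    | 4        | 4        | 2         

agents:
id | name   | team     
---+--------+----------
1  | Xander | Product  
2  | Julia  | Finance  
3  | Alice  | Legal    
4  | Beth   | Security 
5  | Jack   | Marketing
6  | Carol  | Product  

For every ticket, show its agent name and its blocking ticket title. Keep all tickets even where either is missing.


Two LEFT JOINs from the same base table tickets: one to agents via agent_id, one to tickets itself via blocked_by. Both are LEFT so every ticket is preserved.
Match against agents:
  - ticket 1 (Missing icon): agent_id=NULL, no match -> kept with NULL
  - ticket 2 (Login fails): agent_id=NULL, no match -> kept with NULL
  - ticket 3 (Crash on save): agent_id=2 -> matches Julia
  - ticket 4 (Off by one): agent_id=4 -> matches Beth
Match against tickets (self):
  - ticket 1 (Missing icon): blocked_by=NULL -> NULL
  - ticket 2 (Login fails): blocked_by=1 -> Missing icon
  - ticket 3 (Crash on save): blocked_by=NULL -> NULL
  - ticket 4 (Off by one): blocked_by=2 -> Login fails

SQL:
SELECT a.title, b.name AS agent, c.title AS blocked_by
FROM tickets a
LEFT JOIN agents b ON a.agent_id = b.id
LEFT JOIN tickets c ON a.blocked_by = c.id

Result:
title         | agent | blocked_by  
--------------+-------+-------------
Missing icon  | NULL  | NULL        
Login fails   | NULL  | Missing icon
Crash on save | Julia | NULL        
Off by one    | Beth  | Login fails 


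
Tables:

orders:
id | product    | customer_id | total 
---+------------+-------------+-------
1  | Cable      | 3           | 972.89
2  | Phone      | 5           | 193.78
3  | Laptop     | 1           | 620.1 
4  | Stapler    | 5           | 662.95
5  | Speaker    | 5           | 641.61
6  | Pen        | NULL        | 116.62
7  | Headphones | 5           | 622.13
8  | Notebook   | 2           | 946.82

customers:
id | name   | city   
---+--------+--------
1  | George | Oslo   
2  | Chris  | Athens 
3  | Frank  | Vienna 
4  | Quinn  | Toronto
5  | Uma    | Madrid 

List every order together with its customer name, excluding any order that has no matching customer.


INNER JOIN keeps only orders rows whose customer_id matches an id in customers. Walk through each order:
  - order 1 (Cable): customer_id=3 -> matches Frank
  - order 2 (Phone): customer_id=5 -> matches Uma
  - order 3 (Laptop): customer_id=1 -> matches George
  - order 4 (Stapler): customer_id=5 -> matches Uma
  - order 5 (Speaker): customer_id=5 -> matches Uma
  - order 6 (Pen): customer_id=NULL, no match -> dropped
  - order 7 (Headphones): customer_id=5 -> matches Uma
  - order 8 (Notebook): customer_id=2 -> matches Chris
So 1 of 8 rows is dropped.

SQL:
SELECT a.product, b.name AS customer
FROM orders a
INNER JOIN customers b ON a.customer_id = b.id

Result:
product    | customer
-----------+---------
Cable      | Frank   
Phone      | Uma     
Laptop     | George  
Stapler    | Uma     
Speaker    | Uma     
Headphones | Uma     
Notebook   | Chris   


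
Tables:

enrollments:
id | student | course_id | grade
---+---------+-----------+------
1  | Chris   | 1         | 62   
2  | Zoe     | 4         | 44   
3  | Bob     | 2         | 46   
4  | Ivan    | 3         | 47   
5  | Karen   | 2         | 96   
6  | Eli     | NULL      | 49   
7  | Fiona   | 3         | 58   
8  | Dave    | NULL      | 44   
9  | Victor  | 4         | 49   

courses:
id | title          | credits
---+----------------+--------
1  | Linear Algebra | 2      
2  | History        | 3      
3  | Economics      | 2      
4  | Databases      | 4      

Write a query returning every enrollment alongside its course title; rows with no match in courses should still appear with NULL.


LEFT JOIN keeps every row from enrollments (the left table); where course_id has no match in courses, the course columns become NULL. Walk through each enrollment:
  - enrollment 1 (Chris): course_id=1 -> matches Linear Algebra
  - enrollment 2 (Zoe): course_id=4 -> matches Databases
  - enrollment 3 (Bob): course_id=2 -> matches History
  - enrollment 4 (Ivan): course_id=3 -> matches Economics
  - enrollment 5 (Karen): course_id=2 -> matches History
  - enrollment 6 (Eli): course_id=NULL, no match -> kept with NULL
  - enrollment 7 (Fiona): course_id=3 -> matches Economics
  - enrollment 8 (Dave): course_id=NULL, no match -> kept with NULL
  - enrollment 9 (Victor): course_id=4 -> matches Databases
All 9 rows appear; 2 have NULL course.

SQL:
SELECT a.student, b.title AS course
FROM enrollments a
LEFT JOIN courses b ON a.course_id = b.id

Result:
student | course        
--------+---------------
Chris   | Linear Algebra
Zoe     | Databases     
Bob     | History       
Ivan    | Economics     
Karen   | History       
Eli     | NULL          
Fiona   | Economics     
Dave    | NULL          
Victor  | Databases     
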